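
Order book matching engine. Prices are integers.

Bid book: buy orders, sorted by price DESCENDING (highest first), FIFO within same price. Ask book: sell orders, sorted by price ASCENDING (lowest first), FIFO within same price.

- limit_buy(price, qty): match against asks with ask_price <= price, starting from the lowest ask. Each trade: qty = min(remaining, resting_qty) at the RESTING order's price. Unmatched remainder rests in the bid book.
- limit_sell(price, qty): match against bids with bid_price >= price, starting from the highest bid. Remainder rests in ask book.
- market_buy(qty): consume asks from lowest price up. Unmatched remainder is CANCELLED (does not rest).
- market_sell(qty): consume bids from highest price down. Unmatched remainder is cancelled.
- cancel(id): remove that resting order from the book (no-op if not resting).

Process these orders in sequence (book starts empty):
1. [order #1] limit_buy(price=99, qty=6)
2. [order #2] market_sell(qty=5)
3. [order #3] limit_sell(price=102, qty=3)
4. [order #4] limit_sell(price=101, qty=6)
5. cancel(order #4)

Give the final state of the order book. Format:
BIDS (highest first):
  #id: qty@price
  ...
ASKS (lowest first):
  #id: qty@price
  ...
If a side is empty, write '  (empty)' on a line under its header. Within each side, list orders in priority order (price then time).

After op 1 [order #1] limit_buy(price=99, qty=6): fills=none; bids=[#1:6@99] asks=[-]
After op 2 [order #2] market_sell(qty=5): fills=#1x#2:5@99; bids=[#1:1@99] asks=[-]
After op 3 [order #3] limit_sell(price=102, qty=3): fills=none; bids=[#1:1@99] asks=[#3:3@102]
After op 4 [order #4] limit_sell(price=101, qty=6): fills=none; bids=[#1:1@99] asks=[#4:6@101 #3:3@102]
After op 5 cancel(order #4): fills=none; bids=[#1:1@99] asks=[#3:3@102]

Answer: BIDS (highest first):
  #1: 1@99
ASKS (lowest first):
  #3: 3@102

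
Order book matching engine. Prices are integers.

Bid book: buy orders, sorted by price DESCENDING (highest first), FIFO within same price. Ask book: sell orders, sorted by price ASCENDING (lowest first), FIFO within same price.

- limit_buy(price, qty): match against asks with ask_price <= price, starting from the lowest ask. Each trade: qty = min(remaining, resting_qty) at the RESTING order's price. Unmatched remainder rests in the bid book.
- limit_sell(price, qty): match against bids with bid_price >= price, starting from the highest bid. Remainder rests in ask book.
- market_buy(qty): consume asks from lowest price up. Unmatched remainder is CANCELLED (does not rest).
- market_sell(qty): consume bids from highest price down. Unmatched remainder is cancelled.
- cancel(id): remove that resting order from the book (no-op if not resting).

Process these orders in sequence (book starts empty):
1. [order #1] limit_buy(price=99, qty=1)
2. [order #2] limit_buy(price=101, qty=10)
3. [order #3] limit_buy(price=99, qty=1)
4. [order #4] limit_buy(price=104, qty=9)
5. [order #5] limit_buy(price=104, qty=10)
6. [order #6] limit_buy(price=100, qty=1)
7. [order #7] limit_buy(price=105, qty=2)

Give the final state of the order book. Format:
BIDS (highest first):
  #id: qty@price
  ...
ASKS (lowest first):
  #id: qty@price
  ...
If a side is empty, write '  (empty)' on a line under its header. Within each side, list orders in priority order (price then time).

Answer: BIDS (highest first):
  #7: 2@105
  #4: 9@104
  #5: 10@104
  #2: 10@101
  #6: 1@100
  #1: 1@99
  #3: 1@99
ASKS (lowest first):
  (empty)

Derivation:
After op 1 [order #1] limit_buy(price=99, qty=1): fills=none; bids=[#1:1@99] asks=[-]
After op 2 [order #2] limit_buy(price=101, qty=10): fills=none; bids=[#2:10@101 #1:1@99] asks=[-]
After op 3 [order #3] limit_buy(price=99, qty=1): fills=none; bids=[#2:10@101 #1:1@99 #3:1@99] asks=[-]
After op 4 [order #4] limit_buy(price=104, qty=9): fills=none; bids=[#4:9@104 #2:10@101 #1:1@99 #3:1@99] asks=[-]
After op 5 [order #5] limit_buy(price=104, qty=10): fills=none; bids=[#4:9@104 #5:10@104 #2:10@101 #1:1@99 #3:1@99] asks=[-]
After op 6 [order #6] limit_buy(price=100, qty=1): fills=none; bids=[#4:9@104 #5:10@104 #2:10@101 #6:1@100 #1:1@99 #3:1@99] asks=[-]
After op 7 [order #7] limit_buy(price=105, qty=2): fills=none; bids=[#7:2@105 #4:9@104 #5:10@104 #2:10@101 #6:1@100 #1:1@99 #3:1@99] asks=[-]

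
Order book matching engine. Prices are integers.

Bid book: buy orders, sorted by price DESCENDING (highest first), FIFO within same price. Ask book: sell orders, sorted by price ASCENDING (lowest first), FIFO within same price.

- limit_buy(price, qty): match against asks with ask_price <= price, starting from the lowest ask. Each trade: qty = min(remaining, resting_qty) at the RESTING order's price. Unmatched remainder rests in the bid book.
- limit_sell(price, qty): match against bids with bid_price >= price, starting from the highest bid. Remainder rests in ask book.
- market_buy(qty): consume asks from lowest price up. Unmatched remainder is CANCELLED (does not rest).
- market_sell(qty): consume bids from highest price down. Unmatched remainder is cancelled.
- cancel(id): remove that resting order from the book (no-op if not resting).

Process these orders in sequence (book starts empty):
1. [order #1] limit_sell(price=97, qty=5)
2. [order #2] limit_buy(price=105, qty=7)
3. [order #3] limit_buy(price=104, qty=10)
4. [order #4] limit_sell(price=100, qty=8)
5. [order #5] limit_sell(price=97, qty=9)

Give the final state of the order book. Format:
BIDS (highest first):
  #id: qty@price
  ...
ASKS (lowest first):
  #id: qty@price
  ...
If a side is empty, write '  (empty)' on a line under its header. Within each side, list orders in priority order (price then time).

After op 1 [order #1] limit_sell(price=97, qty=5): fills=none; bids=[-] asks=[#1:5@97]
After op 2 [order #2] limit_buy(price=105, qty=7): fills=#2x#1:5@97; bids=[#2:2@105] asks=[-]
After op 3 [order #3] limit_buy(price=104, qty=10): fills=none; bids=[#2:2@105 #3:10@104] asks=[-]
After op 4 [order #4] limit_sell(price=100, qty=8): fills=#2x#4:2@105 #3x#4:6@104; bids=[#3:4@104] asks=[-]
After op 5 [order #5] limit_sell(price=97, qty=9): fills=#3x#5:4@104; bids=[-] asks=[#5:5@97]

Answer: BIDS (highest first):
  (empty)
ASKS (lowest first):
  #5: 5@97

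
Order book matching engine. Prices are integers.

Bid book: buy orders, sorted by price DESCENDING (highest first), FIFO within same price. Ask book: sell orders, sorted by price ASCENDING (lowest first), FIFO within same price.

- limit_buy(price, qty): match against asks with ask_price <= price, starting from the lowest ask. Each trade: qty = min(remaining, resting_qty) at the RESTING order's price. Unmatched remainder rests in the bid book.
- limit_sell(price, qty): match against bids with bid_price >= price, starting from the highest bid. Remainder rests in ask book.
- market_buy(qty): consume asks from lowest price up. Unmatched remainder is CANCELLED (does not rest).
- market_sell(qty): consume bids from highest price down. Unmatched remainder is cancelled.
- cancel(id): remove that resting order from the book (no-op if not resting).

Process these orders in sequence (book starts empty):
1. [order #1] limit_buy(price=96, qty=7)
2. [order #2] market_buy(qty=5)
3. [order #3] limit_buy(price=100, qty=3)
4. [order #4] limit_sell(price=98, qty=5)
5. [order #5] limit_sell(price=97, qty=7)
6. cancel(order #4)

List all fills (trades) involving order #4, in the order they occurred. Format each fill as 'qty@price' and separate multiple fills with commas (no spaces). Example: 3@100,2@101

Answer: 3@100

Derivation:
After op 1 [order #1] limit_buy(price=96, qty=7): fills=none; bids=[#1:7@96] asks=[-]
After op 2 [order #2] market_buy(qty=5): fills=none; bids=[#1:7@96] asks=[-]
After op 3 [order #3] limit_buy(price=100, qty=3): fills=none; bids=[#3:3@100 #1:7@96] asks=[-]
After op 4 [order #4] limit_sell(price=98, qty=5): fills=#3x#4:3@100; bids=[#1:7@96] asks=[#4:2@98]
After op 5 [order #5] limit_sell(price=97, qty=7): fills=none; bids=[#1:7@96] asks=[#5:7@97 #4:2@98]
After op 6 cancel(order #4): fills=none; bids=[#1:7@96] asks=[#5:7@97]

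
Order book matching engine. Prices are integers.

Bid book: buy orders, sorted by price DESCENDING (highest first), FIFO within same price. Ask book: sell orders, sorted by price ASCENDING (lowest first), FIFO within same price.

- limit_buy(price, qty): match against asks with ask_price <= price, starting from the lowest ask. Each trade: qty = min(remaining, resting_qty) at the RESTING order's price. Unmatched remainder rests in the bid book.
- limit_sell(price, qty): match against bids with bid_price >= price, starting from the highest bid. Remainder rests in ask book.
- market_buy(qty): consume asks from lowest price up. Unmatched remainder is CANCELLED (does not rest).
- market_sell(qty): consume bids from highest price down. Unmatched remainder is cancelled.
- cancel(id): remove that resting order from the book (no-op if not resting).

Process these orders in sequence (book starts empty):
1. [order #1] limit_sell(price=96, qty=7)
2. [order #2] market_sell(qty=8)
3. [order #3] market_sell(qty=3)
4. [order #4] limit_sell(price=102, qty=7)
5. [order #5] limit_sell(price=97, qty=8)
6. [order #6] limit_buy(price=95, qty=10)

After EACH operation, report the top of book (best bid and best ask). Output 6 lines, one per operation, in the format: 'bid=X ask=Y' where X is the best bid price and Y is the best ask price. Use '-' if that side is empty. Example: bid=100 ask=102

After op 1 [order #1] limit_sell(price=96, qty=7): fills=none; bids=[-] asks=[#1:7@96]
After op 2 [order #2] market_sell(qty=8): fills=none; bids=[-] asks=[#1:7@96]
After op 3 [order #3] market_sell(qty=3): fills=none; bids=[-] asks=[#1:7@96]
After op 4 [order #4] limit_sell(price=102, qty=7): fills=none; bids=[-] asks=[#1:7@96 #4:7@102]
After op 5 [order #5] limit_sell(price=97, qty=8): fills=none; bids=[-] asks=[#1:7@96 #5:8@97 #4:7@102]
After op 6 [order #6] limit_buy(price=95, qty=10): fills=none; bids=[#6:10@95] asks=[#1:7@96 #5:8@97 #4:7@102]

Answer: bid=- ask=96
bid=- ask=96
bid=- ask=96
bid=- ask=96
bid=- ask=96
bid=95 ask=96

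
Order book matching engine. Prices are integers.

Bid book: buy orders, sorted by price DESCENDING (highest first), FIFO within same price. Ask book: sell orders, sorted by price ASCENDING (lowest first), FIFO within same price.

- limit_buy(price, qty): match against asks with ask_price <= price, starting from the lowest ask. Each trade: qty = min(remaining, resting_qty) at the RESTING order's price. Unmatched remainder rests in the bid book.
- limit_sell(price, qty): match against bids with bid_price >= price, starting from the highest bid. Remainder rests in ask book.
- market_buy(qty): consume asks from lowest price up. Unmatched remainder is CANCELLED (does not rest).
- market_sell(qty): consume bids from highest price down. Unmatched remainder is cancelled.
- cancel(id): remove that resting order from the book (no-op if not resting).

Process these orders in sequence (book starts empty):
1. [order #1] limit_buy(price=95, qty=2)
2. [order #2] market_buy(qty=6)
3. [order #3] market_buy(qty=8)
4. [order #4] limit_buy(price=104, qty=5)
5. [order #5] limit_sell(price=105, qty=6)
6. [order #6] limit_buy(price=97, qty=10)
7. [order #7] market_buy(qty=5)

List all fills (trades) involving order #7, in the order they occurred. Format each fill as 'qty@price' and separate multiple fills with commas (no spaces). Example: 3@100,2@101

Answer: 5@105

Derivation:
After op 1 [order #1] limit_buy(price=95, qty=2): fills=none; bids=[#1:2@95] asks=[-]
After op 2 [order #2] market_buy(qty=6): fills=none; bids=[#1:2@95] asks=[-]
After op 3 [order #3] market_buy(qty=8): fills=none; bids=[#1:2@95] asks=[-]
After op 4 [order #4] limit_buy(price=104, qty=5): fills=none; bids=[#4:5@104 #1:2@95] asks=[-]
After op 5 [order #5] limit_sell(price=105, qty=6): fills=none; bids=[#4:5@104 #1:2@95] asks=[#5:6@105]
After op 6 [order #6] limit_buy(price=97, qty=10): fills=none; bids=[#4:5@104 #6:10@97 #1:2@95] asks=[#5:6@105]
After op 7 [order #7] market_buy(qty=5): fills=#7x#5:5@105; bids=[#4:5@104 #6:10@97 #1:2@95] asks=[#5:1@105]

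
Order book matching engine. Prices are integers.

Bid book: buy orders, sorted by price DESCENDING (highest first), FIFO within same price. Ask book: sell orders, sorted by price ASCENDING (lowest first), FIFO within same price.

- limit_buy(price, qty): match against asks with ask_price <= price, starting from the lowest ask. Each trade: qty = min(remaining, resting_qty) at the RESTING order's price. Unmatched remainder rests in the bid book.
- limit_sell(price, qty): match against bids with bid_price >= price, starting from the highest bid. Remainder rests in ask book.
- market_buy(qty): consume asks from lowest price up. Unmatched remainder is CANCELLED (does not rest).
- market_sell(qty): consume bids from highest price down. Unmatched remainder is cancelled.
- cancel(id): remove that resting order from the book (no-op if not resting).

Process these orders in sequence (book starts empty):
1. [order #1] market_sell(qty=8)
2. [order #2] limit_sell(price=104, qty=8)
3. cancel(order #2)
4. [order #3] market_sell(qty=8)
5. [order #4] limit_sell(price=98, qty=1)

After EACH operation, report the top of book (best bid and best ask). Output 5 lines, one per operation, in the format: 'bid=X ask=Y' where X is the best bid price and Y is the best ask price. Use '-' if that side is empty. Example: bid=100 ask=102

After op 1 [order #1] market_sell(qty=8): fills=none; bids=[-] asks=[-]
After op 2 [order #2] limit_sell(price=104, qty=8): fills=none; bids=[-] asks=[#2:8@104]
After op 3 cancel(order #2): fills=none; bids=[-] asks=[-]
After op 4 [order #3] market_sell(qty=8): fills=none; bids=[-] asks=[-]
After op 5 [order #4] limit_sell(price=98, qty=1): fills=none; bids=[-] asks=[#4:1@98]

Answer: bid=- ask=-
bid=- ask=104
bid=- ask=-
bid=- ask=-
bid=- ask=98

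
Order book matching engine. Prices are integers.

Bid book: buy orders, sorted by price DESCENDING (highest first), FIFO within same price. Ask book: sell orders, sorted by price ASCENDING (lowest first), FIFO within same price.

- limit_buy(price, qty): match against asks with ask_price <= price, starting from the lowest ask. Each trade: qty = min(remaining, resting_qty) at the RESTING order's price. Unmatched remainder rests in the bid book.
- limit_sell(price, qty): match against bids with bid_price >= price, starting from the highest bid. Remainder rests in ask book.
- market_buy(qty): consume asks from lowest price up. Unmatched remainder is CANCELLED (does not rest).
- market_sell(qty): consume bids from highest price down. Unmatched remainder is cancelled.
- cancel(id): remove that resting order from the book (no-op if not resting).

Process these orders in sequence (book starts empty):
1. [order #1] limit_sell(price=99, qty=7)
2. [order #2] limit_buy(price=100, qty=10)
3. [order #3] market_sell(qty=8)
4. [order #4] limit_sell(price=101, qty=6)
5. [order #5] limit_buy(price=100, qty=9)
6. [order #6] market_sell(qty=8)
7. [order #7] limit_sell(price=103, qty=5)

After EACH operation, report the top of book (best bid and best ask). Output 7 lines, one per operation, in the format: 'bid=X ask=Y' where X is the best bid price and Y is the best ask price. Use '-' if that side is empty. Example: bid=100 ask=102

Answer: bid=- ask=99
bid=100 ask=-
bid=- ask=-
bid=- ask=101
bid=100 ask=101
bid=100 ask=101
bid=100 ask=101

Derivation:
After op 1 [order #1] limit_sell(price=99, qty=7): fills=none; bids=[-] asks=[#1:7@99]
After op 2 [order #2] limit_buy(price=100, qty=10): fills=#2x#1:7@99; bids=[#2:3@100] asks=[-]
After op 3 [order #3] market_sell(qty=8): fills=#2x#3:3@100; bids=[-] asks=[-]
After op 4 [order #4] limit_sell(price=101, qty=6): fills=none; bids=[-] asks=[#4:6@101]
After op 5 [order #5] limit_buy(price=100, qty=9): fills=none; bids=[#5:9@100] asks=[#4:6@101]
After op 6 [order #6] market_sell(qty=8): fills=#5x#6:8@100; bids=[#5:1@100] asks=[#4:6@101]
After op 7 [order #7] limit_sell(price=103, qty=5): fills=none; bids=[#5:1@100] asks=[#4:6@101 #7:5@103]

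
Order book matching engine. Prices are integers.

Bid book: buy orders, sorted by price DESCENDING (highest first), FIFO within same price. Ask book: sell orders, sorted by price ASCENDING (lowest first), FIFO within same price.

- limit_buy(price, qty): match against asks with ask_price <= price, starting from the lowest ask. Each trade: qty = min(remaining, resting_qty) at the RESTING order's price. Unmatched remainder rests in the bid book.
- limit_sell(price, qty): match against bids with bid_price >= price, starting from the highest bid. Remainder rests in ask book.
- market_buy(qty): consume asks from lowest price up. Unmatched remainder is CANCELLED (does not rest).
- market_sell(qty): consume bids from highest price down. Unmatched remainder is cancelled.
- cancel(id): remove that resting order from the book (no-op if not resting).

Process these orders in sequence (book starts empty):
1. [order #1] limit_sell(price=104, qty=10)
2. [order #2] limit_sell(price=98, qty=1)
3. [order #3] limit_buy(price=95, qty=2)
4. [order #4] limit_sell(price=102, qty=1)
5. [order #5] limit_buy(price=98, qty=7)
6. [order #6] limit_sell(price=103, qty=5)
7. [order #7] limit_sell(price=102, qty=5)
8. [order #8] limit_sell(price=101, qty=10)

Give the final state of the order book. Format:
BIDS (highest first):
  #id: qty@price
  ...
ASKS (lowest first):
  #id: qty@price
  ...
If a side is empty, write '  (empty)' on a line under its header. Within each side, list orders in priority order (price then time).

Answer: BIDS (highest first):
  #5: 6@98
  #3: 2@95
ASKS (lowest first):
  #8: 10@101
  #4: 1@102
  #7: 5@102
  #6: 5@103
  #1: 10@104

Derivation:
After op 1 [order #1] limit_sell(price=104, qty=10): fills=none; bids=[-] asks=[#1:10@104]
After op 2 [order #2] limit_sell(price=98, qty=1): fills=none; bids=[-] asks=[#2:1@98 #1:10@104]
After op 3 [order #3] limit_buy(price=95, qty=2): fills=none; bids=[#3:2@95] asks=[#2:1@98 #1:10@104]
After op 4 [order #4] limit_sell(price=102, qty=1): fills=none; bids=[#3:2@95] asks=[#2:1@98 #4:1@102 #1:10@104]
After op 5 [order #5] limit_buy(price=98, qty=7): fills=#5x#2:1@98; bids=[#5:6@98 #3:2@95] asks=[#4:1@102 #1:10@104]
After op 6 [order #6] limit_sell(price=103, qty=5): fills=none; bids=[#5:6@98 #3:2@95] asks=[#4:1@102 #6:5@103 #1:10@104]
After op 7 [order #7] limit_sell(price=102, qty=5): fills=none; bids=[#5:6@98 #3:2@95] asks=[#4:1@102 #7:5@102 #6:5@103 #1:10@104]
After op 8 [order #8] limit_sell(price=101, qty=10): fills=none; bids=[#5:6@98 #3:2@95] asks=[#8:10@101 #4:1@102 #7:5@102 #6:5@103 #1:10@104]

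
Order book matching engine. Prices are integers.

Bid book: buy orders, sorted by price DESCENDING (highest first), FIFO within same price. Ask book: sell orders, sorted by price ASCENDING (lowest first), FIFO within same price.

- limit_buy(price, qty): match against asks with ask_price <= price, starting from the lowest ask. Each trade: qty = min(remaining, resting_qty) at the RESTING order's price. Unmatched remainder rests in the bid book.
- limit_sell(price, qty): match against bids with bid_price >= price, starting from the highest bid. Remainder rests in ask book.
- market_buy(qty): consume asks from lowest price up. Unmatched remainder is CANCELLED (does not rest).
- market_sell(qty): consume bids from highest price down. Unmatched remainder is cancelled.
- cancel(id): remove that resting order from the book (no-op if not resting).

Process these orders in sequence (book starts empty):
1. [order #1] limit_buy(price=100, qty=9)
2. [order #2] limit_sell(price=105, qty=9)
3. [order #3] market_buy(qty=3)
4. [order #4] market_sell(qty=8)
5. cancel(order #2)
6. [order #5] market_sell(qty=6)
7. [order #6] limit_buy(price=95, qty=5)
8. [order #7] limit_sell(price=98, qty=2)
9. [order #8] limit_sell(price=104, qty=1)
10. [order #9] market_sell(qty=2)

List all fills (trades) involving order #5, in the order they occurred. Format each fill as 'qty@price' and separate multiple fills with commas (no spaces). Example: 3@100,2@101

Answer: 1@100

Derivation:
After op 1 [order #1] limit_buy(price=100, qty=9): fills=none; bids=[#1:9@100] asks=[-]
After op 2 [order #2] limit_sell(price=105, qty=9): fills=none; bids=[#1:9@100] asks=[#2:9@105]
After op 3 [order #3] market_buy(qty=3): fills=#3x#2:3@105; bids=[#1:9@100] asks=[#2:6@105]
After op 4 [order #4] market_sell(qty=8): fills=#1x#4:8@100; bids=[#1:1@100] asks=[#2:6@105]
After op 5 cancel(order #2): fills=none; bids=[#1:1@100] asks=[-]
After op 6 [order #5] market_sell(qty=6): fills=#1x#5:1@100; bids=[-] asks=[-]
After op 7 [order #6] limit_buy(price=95, qty=5): fills=none; bids=[#6:5@95] asks=[-]
After op 8 [order #7] limit_sell(price=98, qty=2): fills=none; bids=[#6:5@95] asks=[#7:2@98]
After op 9 [order #8] limit_sell(price=104, qty=1): fills=none; bids=[#6:5@95] asks=[#7:2@98 #8:1@104]
After op 10 [order #9] market_sell(qty=2): fills=#6x#9:2@95; bids=[#6:3@95] asks=[#7:2@98 #8:1@104]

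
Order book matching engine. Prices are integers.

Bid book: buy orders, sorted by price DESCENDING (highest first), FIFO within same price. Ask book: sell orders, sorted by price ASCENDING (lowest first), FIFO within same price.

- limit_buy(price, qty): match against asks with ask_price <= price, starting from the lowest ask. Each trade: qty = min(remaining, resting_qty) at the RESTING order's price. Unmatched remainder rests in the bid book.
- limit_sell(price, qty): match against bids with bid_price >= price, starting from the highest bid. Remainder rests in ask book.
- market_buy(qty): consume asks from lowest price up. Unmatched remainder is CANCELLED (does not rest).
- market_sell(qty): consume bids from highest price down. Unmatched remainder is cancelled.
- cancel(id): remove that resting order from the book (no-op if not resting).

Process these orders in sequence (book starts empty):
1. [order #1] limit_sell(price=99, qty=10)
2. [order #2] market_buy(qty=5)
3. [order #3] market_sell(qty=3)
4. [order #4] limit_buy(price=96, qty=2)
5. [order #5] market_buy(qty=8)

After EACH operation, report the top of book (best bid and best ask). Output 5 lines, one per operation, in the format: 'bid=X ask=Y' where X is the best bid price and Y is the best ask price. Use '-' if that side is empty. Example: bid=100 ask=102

After op 1 [order #1] limit_sell(price=99, qty=10): fills=none; bids=[-] asks=[#1:10@99]
After op 2 [order #2] market_buy(qty=5): fills=#2x#1:5@99; bids=[-] asks=[#1:5@99]
After op 3 [order #3] market_sell(qty=3): fills=none; bids=[-] asks=[#1:5@99]
After op 4 [order #4] limit_buy(price=96, qty=2): fills=none; bids=[#4:2@96] asks=[#1:5@99]
After op 5 [order #5] market_buy(qty=8): fills=#5x#1:5@99; bids=[#4:2@96] asks=[-]

Answer: bid=- ask=99
bid=- ask=99
bid=- ask=99
bid=96 ask=99
bid=96 ask=-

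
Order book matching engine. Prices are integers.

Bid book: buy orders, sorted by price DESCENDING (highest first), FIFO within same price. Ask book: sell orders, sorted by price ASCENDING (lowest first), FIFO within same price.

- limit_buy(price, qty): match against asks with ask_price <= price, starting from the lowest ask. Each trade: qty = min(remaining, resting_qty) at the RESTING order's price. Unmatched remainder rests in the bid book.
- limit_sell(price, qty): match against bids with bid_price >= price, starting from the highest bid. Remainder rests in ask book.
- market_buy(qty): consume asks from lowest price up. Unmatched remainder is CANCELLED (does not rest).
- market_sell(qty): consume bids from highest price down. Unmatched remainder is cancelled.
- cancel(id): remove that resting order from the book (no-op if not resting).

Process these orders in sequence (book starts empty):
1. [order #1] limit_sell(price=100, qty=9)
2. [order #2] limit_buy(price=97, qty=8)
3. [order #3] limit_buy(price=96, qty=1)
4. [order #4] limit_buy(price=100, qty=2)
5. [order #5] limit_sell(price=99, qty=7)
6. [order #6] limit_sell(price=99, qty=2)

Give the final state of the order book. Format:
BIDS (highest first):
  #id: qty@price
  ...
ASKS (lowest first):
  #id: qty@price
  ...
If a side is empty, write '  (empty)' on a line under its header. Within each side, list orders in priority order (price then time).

After op 1 [order #1] limit_sell(price=100, qty=9): fills=none; bids=[-] asks=[#1:9@100]
After op 2 [order #2] limit_buy(price=97, qty=8): fills=none; bids=[#2:8@97] asks=[#1:9@100]
After op 3 [order #3] limit_buy(price=96, qty=1): fills=none; bids=[#2:8@97 #3:1@96] asks=[#1:9@100]
After op 4 [order #4] limit_buy(price=100, qty=2): fills=#4x#1:2@100; bids=[#2:8@97 #3:1@96] asks=[#1:7@100]
After op 5 [order #5] limit_sell(price=99, qty=7): fills=none; bids=[#2:8@97 #3:1@96] asks=[#5:7@99 #1:7@100]
After op 6 [order #6] limit_sell(price=99, qty=2): fills=none; bids=[#2:8@97 #3:1@96] asks=[#5:7@99 #6:2@99 #1:7@100]

Answer: BIDS (highest first):
  #2: 8@97
  #3: 1@96
ASKS (lowest first):
  #5: 7@99
  #6: 2@99
  #1: 7@100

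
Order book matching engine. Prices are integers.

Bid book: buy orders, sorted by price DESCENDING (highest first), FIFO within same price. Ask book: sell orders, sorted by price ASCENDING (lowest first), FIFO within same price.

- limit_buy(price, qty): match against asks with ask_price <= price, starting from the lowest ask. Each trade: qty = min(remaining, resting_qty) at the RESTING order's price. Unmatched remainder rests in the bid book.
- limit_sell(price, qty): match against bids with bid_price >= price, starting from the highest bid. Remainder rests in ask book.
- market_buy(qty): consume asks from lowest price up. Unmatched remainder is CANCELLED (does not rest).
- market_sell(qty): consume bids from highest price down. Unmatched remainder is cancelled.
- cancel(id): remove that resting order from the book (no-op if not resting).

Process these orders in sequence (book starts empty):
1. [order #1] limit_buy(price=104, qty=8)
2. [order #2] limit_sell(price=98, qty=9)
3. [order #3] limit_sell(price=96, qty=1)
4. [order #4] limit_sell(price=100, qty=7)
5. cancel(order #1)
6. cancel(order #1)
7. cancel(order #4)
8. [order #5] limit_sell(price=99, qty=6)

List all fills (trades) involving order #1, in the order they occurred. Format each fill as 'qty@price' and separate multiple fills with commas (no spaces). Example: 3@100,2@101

After op 1 [order #1] limit_buy(price=104, qty=8): fills=none; bids=[#1:8@104] asks=[-]
After op 2 [order #2] limit_sell(price=98, qty=9): fills=#1x#2:8@104; bids=[-] asks=[#2:1@98]
After op 3 [order #3] limit_sell(price=96, qty=1): fills=none; bids=[-] asks=[#3:1@96 #2:1@98]
After op 4 [order #4] limit_sell(price=100, qty=7): fills=none; bids=[-] asks=[#3:1@96 #2:1@98 #4:7@100]
After op 5 cancel(order #1): fills=none; bids=[-] asks=[#3:1@96 #2:1@98 #4:7@100]
After op 6 cancel(order #1): fills=none; bids=[-] asks=[#3:1@96 #2:1@98 #4:7@100]
After op 7 cancel(order #4): fills=none; bids=[-] asks=[#3:1@96 #2:1@98]
After op 8 [order #5] limit_sell(price=99, qty=6): fills=none; bids=[-] asks=[#3:1@96 #2:1@98 #5:6@99]

Answer: 8@104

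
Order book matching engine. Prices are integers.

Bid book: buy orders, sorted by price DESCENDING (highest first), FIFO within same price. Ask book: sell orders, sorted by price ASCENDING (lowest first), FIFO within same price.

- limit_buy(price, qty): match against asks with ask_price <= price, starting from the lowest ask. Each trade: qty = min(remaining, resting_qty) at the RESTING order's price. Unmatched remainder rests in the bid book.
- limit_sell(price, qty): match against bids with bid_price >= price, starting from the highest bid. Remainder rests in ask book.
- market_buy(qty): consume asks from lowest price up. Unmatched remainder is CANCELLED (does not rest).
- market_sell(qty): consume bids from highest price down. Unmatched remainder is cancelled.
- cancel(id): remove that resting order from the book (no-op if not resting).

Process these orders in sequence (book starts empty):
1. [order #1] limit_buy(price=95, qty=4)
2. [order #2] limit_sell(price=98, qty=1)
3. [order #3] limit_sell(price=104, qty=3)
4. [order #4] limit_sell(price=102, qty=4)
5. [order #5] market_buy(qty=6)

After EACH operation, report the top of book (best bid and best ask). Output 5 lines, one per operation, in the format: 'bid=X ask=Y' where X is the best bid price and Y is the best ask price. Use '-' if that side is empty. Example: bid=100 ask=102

Answer: bid=95 ask=-
bid=95 ask=98
bid=95 ask=98
bid=95 ask=98
bid=95 ask=104

Derivation:
After op 1 [order #1] limit_buy(price=95, qty=4): fills=none; bids=[#1:4@95] asks=[-]
After op 2 [order #2] limit_sell(price=98, qty=1): fills=none; bids=[#1:4@95] asks=[#2:1@98]
After op 3 [order #3] limit_sell(price=104, qty=3): fills=none; bids=[#1:4@95] asks=[#2:1@98 #3:3@104]
After op 4 [order #4] limit_sell(price=102, qty=4): fills=none; bids=[#1:4@95] asks=[#2:1@98 #4:4@102 #3:3@104]
After op 5 [order #5] market_buy(qty=6): fills=#5x#2:1@98 #5x#4:4@102 #5x#3:1@104; bids=[#1:4@95] asks=[#3:2@104]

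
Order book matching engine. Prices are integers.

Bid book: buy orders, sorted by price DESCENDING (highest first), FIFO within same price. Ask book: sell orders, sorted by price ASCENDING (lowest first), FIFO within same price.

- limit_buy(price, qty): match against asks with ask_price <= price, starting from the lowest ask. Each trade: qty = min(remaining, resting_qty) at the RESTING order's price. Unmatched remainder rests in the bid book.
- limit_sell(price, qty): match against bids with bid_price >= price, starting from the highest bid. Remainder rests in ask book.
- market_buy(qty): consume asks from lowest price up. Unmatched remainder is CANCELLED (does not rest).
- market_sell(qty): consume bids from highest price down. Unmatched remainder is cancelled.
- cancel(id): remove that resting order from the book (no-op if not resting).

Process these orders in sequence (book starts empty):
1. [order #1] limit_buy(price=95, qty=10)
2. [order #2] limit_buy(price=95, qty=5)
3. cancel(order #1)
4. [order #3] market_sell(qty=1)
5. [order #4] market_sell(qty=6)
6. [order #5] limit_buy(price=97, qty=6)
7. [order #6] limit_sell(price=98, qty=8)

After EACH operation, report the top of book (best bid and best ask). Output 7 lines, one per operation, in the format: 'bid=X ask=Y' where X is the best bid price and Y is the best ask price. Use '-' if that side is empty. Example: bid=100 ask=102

Answer: bid=95 ask=-
bid=95 ask=-
bid=95 ask=-
bid=95 ask=-
bid=- ask=-
bid=97 ask=-
bid=97 ask=98

Derivation:
After op 1 [order #1] limit_buy(price=95, qty=10): fills=none; bids=[#1:10@95] asks=[-]
After op 2 [order #2] limit_buy(price=95, qty=5): fills=none; bids=[#1:10@95 #2:5@95] asks=[-]
After op 3 cancel(order #1): fills=none; bids=[#2:5@95] asks=[-]
After op 4 [order #3] market_sell(qty=1): fills=#2x#3:1@95; bids=[#2:4@95] asks=[-]
After op 5 [order #4] market_sell(qty=6): fills=#2x#4:4@95; bids=[-] asks=[-]
After op 6 [order #5] limit_buy(price=97, qty=6): fills=none; bids=[#5:6@97] asks=[-]
After op 7 [order #6] limit_sell(price=98, qty=8): fills=none; bids=[#5:6@97] asks=[#6:8@98]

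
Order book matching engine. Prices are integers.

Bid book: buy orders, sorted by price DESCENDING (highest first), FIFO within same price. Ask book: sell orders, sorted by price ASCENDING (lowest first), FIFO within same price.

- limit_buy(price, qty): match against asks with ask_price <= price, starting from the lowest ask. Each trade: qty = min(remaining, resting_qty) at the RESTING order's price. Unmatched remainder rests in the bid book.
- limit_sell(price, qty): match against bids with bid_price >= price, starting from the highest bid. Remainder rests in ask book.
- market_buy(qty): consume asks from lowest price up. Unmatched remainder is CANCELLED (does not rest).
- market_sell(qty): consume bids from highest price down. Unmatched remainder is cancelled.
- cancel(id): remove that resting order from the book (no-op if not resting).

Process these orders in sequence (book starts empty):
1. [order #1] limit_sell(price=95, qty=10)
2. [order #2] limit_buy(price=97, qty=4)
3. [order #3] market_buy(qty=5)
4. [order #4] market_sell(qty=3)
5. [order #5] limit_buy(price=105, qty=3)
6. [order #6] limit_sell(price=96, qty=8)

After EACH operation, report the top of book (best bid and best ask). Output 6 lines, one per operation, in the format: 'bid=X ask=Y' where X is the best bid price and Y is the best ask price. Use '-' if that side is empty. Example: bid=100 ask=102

After op 1 [order #1] limit_sell(price=95, qty=10): fills=none; bids=[-] asks=[#1:10@95]
After op 2 [order #2] limit_buy(price=97, qty=4): fills=#2x#1:4@95; bids=[-] asks=[#1:6@95]
After op 3 [order #3] market_buy(qty=5): fills=#3x#1:5@95; bids=[-] asks=[#1:1@95]
After op 4 [order #4] market_sell(qty=3): fills=none; bids=[-] asks=[#1:1@95]
After op 5 [order #5] limit_buy(price=105, qty=3): fills=#5x#1:1@95; bids=[#5:2@105] asks=[-]
After op 6 [order #6] limit_sell(price=96, qty=8): fills=#5x#6:2@105; bids=[-] asks=[#6:6@96]

Answer: bid=- ask=95
bid=- ask=95
bid=- ask=95
bid=- ask=95
bid=105 ask=-
bid=- ask=96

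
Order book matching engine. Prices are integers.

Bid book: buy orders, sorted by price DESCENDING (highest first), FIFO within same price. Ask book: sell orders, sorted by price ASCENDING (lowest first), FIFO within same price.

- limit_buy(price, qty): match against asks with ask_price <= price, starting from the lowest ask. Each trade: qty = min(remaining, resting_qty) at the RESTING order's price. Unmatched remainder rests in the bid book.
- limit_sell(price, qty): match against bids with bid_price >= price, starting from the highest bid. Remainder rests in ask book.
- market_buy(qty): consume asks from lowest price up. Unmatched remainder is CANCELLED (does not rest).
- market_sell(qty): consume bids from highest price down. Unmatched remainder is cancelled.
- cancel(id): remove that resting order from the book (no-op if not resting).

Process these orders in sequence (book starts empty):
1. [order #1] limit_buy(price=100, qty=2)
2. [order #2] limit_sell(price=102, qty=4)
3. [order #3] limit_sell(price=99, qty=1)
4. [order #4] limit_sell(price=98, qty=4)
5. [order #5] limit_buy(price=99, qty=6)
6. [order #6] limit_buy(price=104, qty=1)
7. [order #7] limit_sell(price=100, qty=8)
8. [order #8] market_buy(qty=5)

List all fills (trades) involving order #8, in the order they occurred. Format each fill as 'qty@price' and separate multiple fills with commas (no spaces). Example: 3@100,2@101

After op 1 [order #1] limit_buy(price=100, qty=2): fills=none; bids=[#1:2@100] asks=[-]
After op 2 [order #2] limit_sell(price=102, qty=4): fills=none; bids=[#1:2@100] asks=[#2:4@102]
After op 3 [order #3] limit_sell(price=99, qty=1): fills=#1x#3:1@100; bids=[#1:1@100] asks=[#2:4@102]
After op 4 [order #4] limit_sell(price=98, qty=4): fills=#1x#4:1@100; bids=[-] asks=[#4:3@98 #2:4@102]
After op 5 [order #5] limit_buy(price=99, qty=6): fills=#5x#4:3@98; bids=[#5:3@99] asks=[#2:4@102]
After op 6 [order #6] limit_buy(price=104, qty=1): fills=#6x#2:1@102; bids=[#5:3@99] asks=[#2:3@102]
After op 7 [order #7] limit_sell(price=100, qty=8): fills=none; bids=[#5:3@99] asks=[#7:8@100 #2:3@102]
After op 8 [order #8] market_buy(qty=5): fills=#8x#7:5@100; bids=[#5:3@99] asks=[#7:3@100 #2:3@102]

Answer: 5@100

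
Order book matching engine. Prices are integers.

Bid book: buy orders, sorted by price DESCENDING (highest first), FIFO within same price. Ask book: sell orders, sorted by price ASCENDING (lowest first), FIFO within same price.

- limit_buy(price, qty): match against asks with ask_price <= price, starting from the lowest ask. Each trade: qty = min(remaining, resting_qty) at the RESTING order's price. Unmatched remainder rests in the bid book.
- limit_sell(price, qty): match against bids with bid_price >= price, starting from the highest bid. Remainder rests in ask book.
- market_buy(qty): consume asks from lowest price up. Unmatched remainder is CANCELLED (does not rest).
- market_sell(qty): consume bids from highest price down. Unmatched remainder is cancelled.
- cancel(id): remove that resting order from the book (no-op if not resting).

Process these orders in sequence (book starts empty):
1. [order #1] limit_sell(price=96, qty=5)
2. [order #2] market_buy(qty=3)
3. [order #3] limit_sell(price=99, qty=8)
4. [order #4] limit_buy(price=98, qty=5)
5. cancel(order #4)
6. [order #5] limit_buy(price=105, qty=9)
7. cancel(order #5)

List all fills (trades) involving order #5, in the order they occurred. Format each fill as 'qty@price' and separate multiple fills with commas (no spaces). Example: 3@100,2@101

After op 1 [order #1] limit_sell(price=96, qty=5): fills=none; bids=[-] asks=[#1:5@96]
After op 2 [order #2] market_buy(qty=3): fills=#2x#1:3@96; bids=[-] asks=[#1:2@96]
After op 3 [order #3] limit_sell(price=99, qty=8): fills=none; bids=[-] asks=[#1:2@96 #3:8@99]
After op 4 [order #4] limit_buy(price=98, qty=5): fills=#4x#1:2@96; bids=[#4:3@98] asks=[#3:8@99]
After op 5 cancel(order #4): fills=none; bids=[-] asks=[#3:8@99]
After op 6 [order #5] limit_buy(price=105, qty=9): fills=#5x#3:8@99; bids=[#5:1@105] asks=[-]
After op 7 cancel(order #5): fills=none; bids=[-] asks=[-]

Answer: 8@99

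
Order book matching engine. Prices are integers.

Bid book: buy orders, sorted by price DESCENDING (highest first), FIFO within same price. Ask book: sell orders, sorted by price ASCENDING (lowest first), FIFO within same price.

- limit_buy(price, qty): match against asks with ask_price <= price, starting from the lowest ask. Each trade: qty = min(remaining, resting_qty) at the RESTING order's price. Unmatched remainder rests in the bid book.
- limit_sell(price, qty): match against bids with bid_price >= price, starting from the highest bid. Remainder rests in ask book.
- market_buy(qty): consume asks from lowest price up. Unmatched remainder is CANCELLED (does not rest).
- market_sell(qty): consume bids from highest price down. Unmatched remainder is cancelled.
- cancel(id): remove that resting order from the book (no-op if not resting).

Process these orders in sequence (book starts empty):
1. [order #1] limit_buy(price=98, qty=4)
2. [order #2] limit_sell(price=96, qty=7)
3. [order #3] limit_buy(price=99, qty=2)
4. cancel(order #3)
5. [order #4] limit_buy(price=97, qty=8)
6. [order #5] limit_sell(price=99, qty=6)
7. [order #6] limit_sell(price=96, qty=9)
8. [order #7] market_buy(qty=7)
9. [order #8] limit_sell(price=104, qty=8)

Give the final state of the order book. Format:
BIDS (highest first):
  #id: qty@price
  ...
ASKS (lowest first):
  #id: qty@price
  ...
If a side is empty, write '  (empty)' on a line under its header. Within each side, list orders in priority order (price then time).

Answer: BIDS (highest first):
  (empty)
ASKS (lowest first):
  #5: 1@99
  #8: 8@104

Derivation:
After op 1 [order #1] limit_buy(price=98, qty=4): fills=none; bids=[#1:4@98] asks=[-]
After op 2 [order #2] limit_sell(price=96, qty=7): fills=#1x#2:4@98; bids=[-] asks=[#2:3@96]
After op 3 [order #3] limit_buy(price=99, qty=2): fills=#3x#2:2@96; bids=[-] asks=[#2:1@96]
After op 4 cancel(order #3): fills=none; bids=[-] asks=[#2:1@96]
After op 5 [order #4] limit_buy(price=97, qty=8): fills=#4x#2:1@96; bids=[#4:7@97] asks=[-]
After op 6 [order #5] limit_sell(price=99, qty=6): fills=none; bids=[#4:7@97] asks=[#5:6@99]
After op 7 [order #6] limit_sell(price=96, qty=9): fills=#4x#6:7@97; bids=[-] asks=[#6:2@96 #5:6@99]
After op 8 [order #7] market_buy(qty=7): fills=#7x#6:2@96 #7x#5:5@99; bids=[-] asks=[#5:1@99]
After op 9 [order #8] limit_sell(price=104, qty=8): fills=none; bids=[-] asks=[#5:1@99 #8:8@104]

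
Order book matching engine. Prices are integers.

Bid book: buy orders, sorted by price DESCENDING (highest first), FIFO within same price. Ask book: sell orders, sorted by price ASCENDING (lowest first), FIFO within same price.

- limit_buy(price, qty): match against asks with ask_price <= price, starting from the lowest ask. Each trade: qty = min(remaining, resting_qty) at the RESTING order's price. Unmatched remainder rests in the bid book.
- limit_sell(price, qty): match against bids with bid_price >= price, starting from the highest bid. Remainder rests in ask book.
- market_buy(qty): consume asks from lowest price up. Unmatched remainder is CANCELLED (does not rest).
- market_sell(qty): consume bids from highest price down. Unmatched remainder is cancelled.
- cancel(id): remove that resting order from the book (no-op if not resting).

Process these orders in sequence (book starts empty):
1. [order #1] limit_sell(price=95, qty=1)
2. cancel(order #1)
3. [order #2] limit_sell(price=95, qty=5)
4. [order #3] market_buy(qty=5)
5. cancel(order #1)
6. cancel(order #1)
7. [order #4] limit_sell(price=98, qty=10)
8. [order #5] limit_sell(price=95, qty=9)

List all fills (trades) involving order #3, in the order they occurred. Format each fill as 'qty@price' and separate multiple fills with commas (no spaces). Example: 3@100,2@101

Answer: 5@95

Derivation:
After op 1 [order #1] limit_sell(price=95, qty=1): fills=none; bids=[-] asks=[#1:1@95]
After op 2 cancel(order #1): fills=none; bids=[-] asks=[-]
After op 3 [order #2] limit_sell(price=95, qty=5): fills=none; bids=[-] asks=[#2:5@95]
After op 4 [order #3] market_buy(qty=5): fills=#3x#2:5@95; bids=[-] asks=[-]
After op 5 cancel(order #1): fills=none; bids=[-] asks=[-]
After op 6 cancel(order #1): fills=none; bids=[-] asks=[-]
After op 7 [order #4] limit_sell(price=98, qty=10): fills=none; bids=[-] asks=[#4:10@98]
After op 8 [order #5] limit_sell(price=95, qty=9): fills=none; bids=[-] asks=[#5:9@95 #4:10@98]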